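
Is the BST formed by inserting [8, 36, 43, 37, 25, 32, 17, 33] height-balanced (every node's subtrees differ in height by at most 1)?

Tree (level-order array): [8, None, 36, 25, 43, 17, 32, 37, None, None, None, None, 33]
Definition: a tree is height-balanced if, at every node, |h(left) - h(right)| <= 1 (empty subtree has height -1).
Bottom-up per-node check:
  node 17: h_left=-1, h_right=-1, diff=0 [OK], height=0
  node 33: h_left=-1, h_right=-1, diff=0 [OK], height=0
  node 32: h_left=-1, h_right=0, diff=1 [OK], height=1
  node 25: h_left=0, h_right=1, diff=1 [OK], height=2
  node 37: h_left=-1, h_right=-1, diff=0 [OK], height=0
  node 43: h_left=0, h_right=-1, diff=1 [OK], height=1
  node 36: h_left=2, h_right=1, diff=1 [OK], height=3
  node 8: h_left=-1, h_right=3, diff=4 [FAIL (|-1-3|=4 > 1)], height=4
Node 8 violates the condition: |-1 - 3| = 4 > 1.
Result: Not balanced


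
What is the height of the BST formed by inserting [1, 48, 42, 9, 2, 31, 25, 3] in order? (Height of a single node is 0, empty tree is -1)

Insertion order: [1, 48, 42, 9, 2, 31, 25, 3]
Tree (level-order array): [1, None, 48, 42, None, 9, None, 2, 31, None, 3, 25]
Compute height bottom-up (empty subtree = -1):
  height(3) = 1 + max(-1, -1) = 0
  height(2) = 1 + max(-1, 0) = 1
  height(25) = 1 + max(-1, -1) = 0
  height(31) = 1 + max(0, -1) = 1
  height(9) = 1 + max(1, 1) = 2
  height(42) = 1 + max(2, -1) = 3
  height(48) = 1 + max(3, -1) = 4
  height(1) = 1 + max(-1, 4) = 5
Height = 5


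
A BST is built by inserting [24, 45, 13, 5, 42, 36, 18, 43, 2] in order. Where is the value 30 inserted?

Starting tree (level order): [24, 13, 45, 5, 18, 42, None, 2, None, None, None, 36, 43]
Insertion path: 24 -> 45 -> 42 -> 36
Result: insert 30 as left child of 36
Final tree (level order): [24, 13, 45, 5, 18, 42, None, 2, None, None, None, 36, 43, None, None, 30]


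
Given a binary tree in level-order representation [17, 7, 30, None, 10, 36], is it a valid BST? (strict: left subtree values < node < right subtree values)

Level-order array: [17, 7, 30, None, 10, 36]
Validate using subtree bounds (lo, hi): at each node, require lo < value < hi,
then recurse left with hi=value and right with lo=value.
Preorder trace (stopping at first violation):
  at node 17 with bounds (-inf, +inf): OK
  at node 7 with bounds (-inf, 17): OK
  at node 10 with bounds (7, 17): OK
  at node 30 with bounds (17, +inf): OK
  at node 36 with bounds (17, 30): VIOLATION
Node 36 violates its bound: not (17 < 36 < 30).
Result: Not a valid BST


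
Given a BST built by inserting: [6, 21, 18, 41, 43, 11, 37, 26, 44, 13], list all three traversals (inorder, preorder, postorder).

Tree insertion order: [6, 21, 18, 41, 43, 11, 37, 26, 44, 13]
Tree (level-order array): [6, None, 21, 18, 41, 11, None, 37, 43, None, 13, 26, None, None, 44]
Inorder (L, root, R): [6, 11, 13, 18, 21, 26, 37, 41, 43, 44]
Preorder (root, L, R): [6, 21, 18, 11, 13, 41, 37, 26, 43, 44]
Postorder (L, R, root): [13, 11, 18, 26, 37, 44, 43, 41, 21, 6]


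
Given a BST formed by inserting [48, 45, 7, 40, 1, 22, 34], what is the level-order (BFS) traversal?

Tree insertion order: [48, 45, 7, 40, 1, 22, 34]
Tree (level-order array): [48, 45, None, 7, None, 1, 40, None, None, 22, None, None, 34]
BFS from the root, enqueuing left then right child of each popped node:
  queue [48] -> pop 48, enqueue [45], visited so far: [48]
  queue [45] -> pop 45, enqueue [7], visited so far: [48, 45]
  queue [7] -> pop 7, enqueue [1, 40], visited so far: [48, 45, 7]
  queue [1, 40] -> pop 1, enqueue [none], visited so far: [48, 45, 7, 1]
  queue [40] -> pop 40, enqueue [22], visited so far: [48, 45, 7, 1, 40]
  queue [22] -> pop 22, enqueue [34], visited so far: [48, 45, 7, 1, 40, 22]
  queue [34] -> pop 34, enqueue [none], visited so far: [48, 45, 7, 1, 40, 22, 34]
Result: [48, 45, 7, 1, 40, 22, 34]


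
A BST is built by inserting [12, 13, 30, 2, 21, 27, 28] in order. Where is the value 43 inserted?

Starting tree (level order): [12, 2, 13, None, None, None, 30, 21, None, None, 27, None, 28]
Insertion path: 12 -> 13 -> 30
Result: insert 43 as right child of 30
Final tree (level order): [12, 2, 13, None, None, None, 30, 21, 43, None, 27, None, None, None, 28]


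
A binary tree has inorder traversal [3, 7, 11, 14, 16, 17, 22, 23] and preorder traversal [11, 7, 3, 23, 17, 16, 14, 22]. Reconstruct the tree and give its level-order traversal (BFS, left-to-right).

Inorder:  [3, 7, 11, 14, 16, 17, 22, 23]
Preorder: [11, 7, 3, 23, 17, 16, 14, 22]
Algorithm: preorder visits root first, so consume preorder in order;
for each root, split the current inorder slice at that value into
left-subtree inorder and right-subtree inorder, then recurse.
Recursive splits:
  root=11; inorder splits into left=[3, 7], right=[14, 16, 17, 22, 23]
  root=7; inorder splits into left=[3], right=[]
  root=3; inorder splits into left=[], right=[]
  root=23; inorder splits into left=[14, 16, 17, 22], right=[]
  root=17; inorder splits into left=[14, 16], right=[22]
  root=16; inorder splits into left=[14], right=[]
  root=14; inorder splits into left=[], right=[]
  root=22; inorder splits into left=[], right=[]
Reconstructed level-order: [11, 7, 23, 3, 17, 16, 22, 14]


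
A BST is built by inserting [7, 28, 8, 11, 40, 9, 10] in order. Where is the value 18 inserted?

Starting tree (level order): [7, None, 28, 8, 40, None, 11, None, None, 9, None, None, 10]
Insertion path: 7 -> 28 -> 8 -> 11
Result: insert 18 as right child of 11
Final tree (level order): [7, None, 28, 8, 40, None, 11, None, None, 9, 18, None, 10]


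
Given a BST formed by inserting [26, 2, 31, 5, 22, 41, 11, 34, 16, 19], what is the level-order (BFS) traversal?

Tree insertion order: [26, 2, 31, 5, 22, 41, 11, 34, 16, 19]
Tree (level-order array): [26, 2, 31, None, 5, None, 41, None, 22, 34, None, 11, None, None, None, None, 16, None, 19]
BFS from the root, enqueuing left then right child of each popped node:
  queue [26] -> pop 26, enqueue [2, 31], visited so far: [26]
  queue [2, 31] -> pop 2, enqueue [5], visited so far: [26, 2]
  queue [31, 5] -> pop 31, enqueue [41], visited so far: [26, 2, 31]
  queue [5, 41] -> pop 5, enqueue [22], visited so far: [26, 2, 31, 5]
  queue [41, 22] -> pop 41, enqueue [34], visited so far: [26, 2, 31, 5, 41]
  queue [22, 34] -> pop 22, enqueue [11], visited so far: [26, 2, 31, 5, 41, 22]
  queue [34, 11] -> pop 34, enqueue [none], visited so far: [26, 2, 31, 5, 41, 22, 34]
  queue [11] -> pop 11, enqueue [16], visited so far: [26, 2, 31, 5, 41, 22, 34, 11]
  queue [16] -> pop 16, enqueue [19], visited so far: [26, 2, 31, 5, 41, 22, 34, 11, 16]
  queue [19] -> pop 19, enqueue [none], visited so far: [26, 2, 31, 5, 41, 22, 34, 11, 16, 19]
Result: [26, 2, 31, 5, 41, 22, 34, 11, 16, 19]


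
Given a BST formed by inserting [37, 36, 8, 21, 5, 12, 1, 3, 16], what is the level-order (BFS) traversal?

Tree insertion order: [37, 36, 8, 21, 5, 12, 1, 3, 16]
Tree (level-order array): [37, 36, None, 8, None, 5, 21, 1, None, 12, None, None, 3, None, 16]
BFS from the root, enqueuing left then right child of each popped node:
  queue [37] -> pop 37, enqueue [36], visited so far: [37]
  queue [36] -> pop 36, enqueue [8], visited so far: [37, 36]
  queue [8] -> pop 8, enqueue [5, 21], visited so far: [37, 36, 8]
  queue [5, 21] -> pop 5, enqueue [1], visited so far: [37, 36, 8, 5]
  queue [21, 1] -> pop 21, enqueue [12], visited so far: [37, 36, 8, 5, 21]
  queue [1, 12] -> pop 1, enqueue [3], visited so far: [37, 36, 8, 5, 21, 1]
  queue [12, 3] -> pop 12, enqueue [16], visited so far: [37, 36, 8, 5, 21, 1, 12]
  queue [3, 16] -> pop 3, enqueue [none], visited so far: [37, 36, 8, 5, 21, 1, 12, 3]
  queue [16] -> pop 16, enqueue [none], visited so far: [37, 36, 8, 5, 21, 1, 12, 3, 16]
Result: [37, 36, 8, 5, 21, 1, 12, 3, 16]


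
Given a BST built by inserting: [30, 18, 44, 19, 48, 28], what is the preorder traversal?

Tree insertion order: [30, 18, 44, 19, 48, 28]
Tree (level-order array): [30, 18, 44, None, 19, None, 48, None, 28]
Preorder traversal: [30, 18, 19, 28, 44, 48]


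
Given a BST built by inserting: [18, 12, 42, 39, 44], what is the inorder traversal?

Tree insertion order: [18, 12, 42, 39, 44]
Tree (level-order array): [18, 12, 42, None, None, 39, 44]
Inorder traversal: [12, 18, 39, 42, 44]


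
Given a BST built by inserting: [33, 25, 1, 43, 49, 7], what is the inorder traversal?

Tree insertion order: [33, 25, 1, 43, 49, 7]
Tree (level-order array): [33, 25, 43, 1, None, None, 49, None, 7]
Inorder traversal: [1, 7, 25, 33, 43, 49]


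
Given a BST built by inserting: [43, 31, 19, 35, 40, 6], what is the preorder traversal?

Tree insertion order: [43, 31, 19, 35, 40, 6]
Tree (level-order array): [43, 31, None, 19, 35, 6, None, None, 40]
Preorder traversal: [43, 31, 19, 6, 35, 40]


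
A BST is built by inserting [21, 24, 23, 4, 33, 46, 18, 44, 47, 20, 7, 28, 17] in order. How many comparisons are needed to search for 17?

Search path for 17: 21 -> 4 -> 18 -> 7 -> 17
Found: True
Comparisons: 5


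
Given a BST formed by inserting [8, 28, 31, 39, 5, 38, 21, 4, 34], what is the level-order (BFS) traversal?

Tree insertion order: [8, 28, 31, 39, 5, 38, 21, 4, 34]
Tree (level-order array): [8, 5, 28, 4, None, 21, 31, None, None, None, None, None, 39, 38, None, 34]
BFS from the root, enqueuing left then right child of each popped node:
  queue [8] -> pop 8, enqueue [5, 28], visited so far: [8]
  queue [5, 28] -> pop 5, enqueue [4], visited so far: [8, 5]
  queue [28, 4] -> pop 28, enqueue [21, 31], visited so far: [8, 5, 28]
  queue [4, 21, 31] -> pop 4, enqueue [none], visited so far: [8, 5, 28, 4]
  queue [21, 31] -> pop 21, enqueue [none], visited so far: [8, 5, 28, 4, 21]
  queue [31] -> pop 31, enqueue [39], visited so far: [8, 5, 28, 4, 21, 31]
  queue [39] -> pop 39, enqueue [38], visited so far: [8, 5, 28, 4, 21, 31, 39]
  queue [38] -> pop 38, enqueue [34], visited so far: [8, 5, 28, 4, 21, 31, 39, 38]
  queue [34] -> pop 34, enqueue [none], visited so far: [8, 5, 28, 4, 21, 31, 39, 38, 34]
Result: [8, 5, 28, 4, 21, 31, 39, 38, 34]


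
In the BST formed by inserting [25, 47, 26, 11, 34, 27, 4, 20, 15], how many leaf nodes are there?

Tree built from: [25, 47, 26, 11, 34, 27, 4, 20, 15]
Tree (level-order array): [25, 11, 47, 4, 20, 26, None, None, None, 15, None, None, 34, None, None, 27]
Rule: A leaf has 0 children.
Per-node child counts:
  node 25: 2 child(ren)
  node 11: 2 child(ren)
  node 4: 0 child(ren)
  node 20: 1 child(ren)
  node 15: 0 child(ren)
  node 47: 1 child(ren)
  node 26: 1 child(ren)
  node 34: 1 child(ren)
  node 27: 0 child(ren)
Matching nodes: [4, 15, 27]
Count of leaf nodes: 3


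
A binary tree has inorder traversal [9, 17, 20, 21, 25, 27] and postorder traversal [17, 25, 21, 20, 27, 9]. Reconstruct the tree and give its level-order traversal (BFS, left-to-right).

Inorder:   [9, 17, 20, 21, 25, 27]
Postorder: [17, 25, 21, 20, 27, 9]
Algorithm: postorder visits root last, so walk postorder right-to-left;
each value is the root of the current inorder slice — split it at that
value, recurse on the right subtree first, then the left.
Recursive splits:
  root=9; inorder splits into left=[], right=[17, 20, 21, 25, 27]
  root=27; inorder splits into left=[17, 20, 21, 25], right=[]
  root=20; inorder splits into left=[17], right=[21, 25]
  root=21; inorder splits into left=[], right=[25]
  root=25; inorder splits into left=[], right=[]
  root=17; inorder splits into left=[], right=[]
Reconstructed level-order: [9, 27, 20, 17, 21, 25]


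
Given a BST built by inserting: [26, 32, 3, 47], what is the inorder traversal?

Tree insertion order: [26, 32, 3, 47]
Tree (level-order array): [26, 3, 32, None, None, None, 47]
Inorder traversal: [3, 26, 32, 47]


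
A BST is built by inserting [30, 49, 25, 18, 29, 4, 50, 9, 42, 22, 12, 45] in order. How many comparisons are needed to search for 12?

Search path for 12: 30 -> 25 -> 18 -> 4 -> 9 -> 12
Found: True
Comparisons: 6


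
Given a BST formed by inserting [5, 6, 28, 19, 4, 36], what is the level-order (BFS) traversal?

Tree insertion order: [5, 6, 28, 19, 4, 36]
Tree (level-order array): [5, 4, 6, None, None, None, 28, 19, 36]
BFS from the root, enqueuing left then right child of each popped node:
  queue [5] -> pop 5, enqueue [4, 6], visited so far: [5]
  queue [4, 6] -> pop 4, enqueue [none], visited so far: [5, 4]
  queue [6] -> pop 6, enqueue [28], visited so far: [5, 4, 6]
  queue [28] -> pop 28, enqueue [19, 36], visited so far: [5, 4, 6, 28]
  queue [19, 36] -> pop 19, enqueue [none], visited so far: [5, 4, 6, 28, 19]
  queue [36] -> pop 36, enqueue [none], visited so far: [5, 4, 6, 28, 19, 36]
Result: [5, 4, 6, 28, 19, 36]


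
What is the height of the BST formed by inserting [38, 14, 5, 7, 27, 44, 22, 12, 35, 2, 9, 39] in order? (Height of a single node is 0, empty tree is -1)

Insertion order: [38, 14, 5, 7, 27, 44, 22, 12, 35, 2, 9, 39]
Tree (level-order array): [38, 14, 44, 5, 27, 39, None, 2, 7, 22, 35, None, None, None, None, None, 12, None, None, None, None, 9]
Compute height bottom-up (empty subtree = -1):
  height(2) = 1 + max(-1, -1) = 0
  height(9) = 1 + max(-1, -1) = 0
  height(12) = 1 + max(0, -1) = 1
  height(7) = 1 + max(-1, 1) = 2
  height(5) = 1 + max(0, 2) = 3
  height(22) = 1 + max(-1, -1) = 0
  height(35) = 1 + max(-1, -1) = 0
  height(27) = 1 + max(0, 0) = 1
  height(14) = 1 + max(3, 1) = 4
  height(39) = 1 + max(-1, -1) = 0
  height(44) = 1 + max(0, -1) = 1
  height(38) = 1 + max(4, 1) = 5
Height = 5


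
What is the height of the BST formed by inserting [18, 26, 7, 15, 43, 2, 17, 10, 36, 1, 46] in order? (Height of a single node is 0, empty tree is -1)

Insertion order: [18, 26, 7, 15, 43, 2, 17, 10, 36, 1, 46]
Tree (level-order array): [18, 7, 26, 2, 15, None, 43, 1, None, 10, 17, 36, 46]
Compute height bottom-up (empty subtree = -1):
  height(1) = 1 + max(-1, -1) = 0
  height(2) = 1 + max(0, -1) = 1
  height(10) = 1 + max(-1, -1) = 0
  height(17) = 1 + max(-1, -1) = 0
  height(15) = 1 + max(0, 0) = 1
  height(7) = 1 + max(1, 1) = 2
  height(36) = 1 + max(-1, -1) = 0
  height(46) = 1 + max(-1, -1) = 0
  height(43) = 1 + max(0, 0) = 1
  height(26) = 1 + max(-1, 1) = 2
  height(18) = 1 + max(2, 2) = 3
Height = 3


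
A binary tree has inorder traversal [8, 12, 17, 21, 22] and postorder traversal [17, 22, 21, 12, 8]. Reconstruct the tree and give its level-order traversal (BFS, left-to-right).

Inorder:   [8, 12, 17, 21, 22]
Postorder: [17, 22, 21, 12, 8]
Algorithm: postorder visits root last, so walk postorder right-to-left;
each value is the root of the current inorder slice — split it at that
value, recurse on the right subtree first, then the left.
Recursive splits:
  root=8; inorder splits into left=[], right=[12, 17, 21, 22]
  root=12; inorder splits into left=[], right=[17, 21, 22]
  root=21; inorder splits into left=[17], right=[22]
  root=22; inorder splits into left=[], right=[]
  root=17; inorder splits into left=[], right=[]
Reconstructed level-order: [8, 12, 21, 17, 22]


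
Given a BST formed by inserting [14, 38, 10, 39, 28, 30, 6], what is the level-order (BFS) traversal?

Tree insertion order: [14, 38, 10, 39, 28, 30, 6]
Tree (level-order array): [14, 10, 38, 6, None, 28, 39, None, None, None, 30]
BFS from the root, enqueuing left then right child of each popped node:
  queue [14] -> pop 14, enqueue [10, 38], visited so far: [14]
  queue [10, 38] -> pop 10, enqueue [6], visited so far: [14, 10]
  queue [38, 6] -> pop 38, enqueue [28, 39], visited so far: [14, 10, 38]
  queue [6, 28, 39] -> pop 6, enqueue [none], visited so far: [14, 10, 38, 6]
  queue [28, 39] -> pop 28, enqueue [30], visited so far: [14, 10, 38, 6, 28]
  queue [39, 30] -> pop 39, enqueue [none], visited so far: [14, 10, 38, 6, 28, 39]
  queue [30] -> pop 30, enqueue [none], visited so far: [14, 10, 38, 6, 28, 39, 30]
Result: [14, 10, 38, 6, 28, 39, 30]


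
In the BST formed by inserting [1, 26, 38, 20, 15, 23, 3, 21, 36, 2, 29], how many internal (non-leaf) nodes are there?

Tree built from: [1, 26, 38, 20, 15, 23, 3, 21, 36, 2, 29]
Tree (level-order array): [1, None, 26, 20, 38, 15, 23, 36, None, 3, None, 21, None, 29, None, 2]
Rule: An internal node has at least one child.
Per-node child counts:
  node 1: 1 child(ren)
  node 26: 2 child(ren)
  node 20: 2 child(ren)
  node 15: 1 child(ren)
  node 3: 1 child(ren)
  node 2: 0 child(ren)
  node 23: 1 child(ren)
  node 21: 0 child(ren)
  node 38: 1 child(ren)
  node 36: 1 child(ren)
  node 29: 0 child(ren)
Matching nodes: [1, 26, 20, 15, 3, 23, 38, 36]
Count of internal (non-leaf) nodes: 8


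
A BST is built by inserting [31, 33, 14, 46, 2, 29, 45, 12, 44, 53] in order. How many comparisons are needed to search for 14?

Search path for 14: 31 -> 14
Found: True
Comparisons: 2


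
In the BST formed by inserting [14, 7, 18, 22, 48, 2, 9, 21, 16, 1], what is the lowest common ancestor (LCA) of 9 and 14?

Tree insertion order: [14, 7, 18, 22, 48, 2, 9, 21, 16, 1]
Tree (level-order array): [14, 7, 18, 2, 9, 16, 22, 1, None, None, None, None, None, 21, 48]
In a BST, the LCA of p=9, q=14 is the first node v on the
root-to-leaf path with p <= v <= q (go left if both < v, right if both > v).
Walk from root:
  at 14: 9 <= 14 <= 14, this is the LCA
LCA = 14


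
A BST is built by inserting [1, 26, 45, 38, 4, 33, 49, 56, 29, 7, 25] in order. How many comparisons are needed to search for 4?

Search path for 4: 1 -> 26 -> 4
Found: True
Comparisons: 3


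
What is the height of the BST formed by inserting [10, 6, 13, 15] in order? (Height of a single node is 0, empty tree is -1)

Insertion order: [10, 6, 13, 15]
Tree (level-order array): [10, 6, 13, None, None, None, 15]
Compute height bottom-up (empty subtree = -1):
  height(6) = 1 + max(-1, -1) = 0
  height(15) = 1 + max(-1, -1) = 0
  height(13) = 1 + max(-1, 0) = 1
  height(10) = 1 + max(0, 1) = 2
Height = 2


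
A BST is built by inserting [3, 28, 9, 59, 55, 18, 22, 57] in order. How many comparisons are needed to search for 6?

Search path for 6: 3 -> 28 -> 9
Found: False
Comparisons: 3


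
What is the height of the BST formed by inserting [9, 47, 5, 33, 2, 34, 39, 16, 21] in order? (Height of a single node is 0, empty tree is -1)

Insertion order: [9, 47, 5, 33, 2, 34, 39, 16, 21]
Tree (level-order array): [9, 5, 47, 2, None, 33, None, None, None, 16, 34, None, 21, None, 39]
Compute height bottom-up (empty subtree = -1):
  height(2) = 1 + max(-1, -1) = 0
  height(5) = 1 + max(0, -1) = 1
  height(21) = 1 + max(-1, -1) = 0
  height(16) = 1 + max(-1, 0) = 1
  height(39) = 1 + max(-1, -1) = 0
  height(34) = 1 + max(-1, 0) = 1
  height(33) = 1 + max(1, 1) = 2
  height(47) = 1 + max(2, -1) = 3
  height(9) = 1 + max(1, 3) = 4
Height = 4


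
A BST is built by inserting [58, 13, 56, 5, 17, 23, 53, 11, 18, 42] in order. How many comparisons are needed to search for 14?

Search path for 14: 58 -> 13 -> 56 -> 17
Found: False
Comparisons: 4


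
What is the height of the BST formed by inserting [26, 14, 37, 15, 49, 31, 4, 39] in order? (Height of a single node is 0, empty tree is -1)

Insertion order: [26, 14, 37, 15, 49, 31, 4, 39]
Tree (level-order array): [26, 14, 37, 4, 15, 31, 49, None, None, None, None, None, None, 39]
Compute height bottom-up (empty subtree = -1):
  height(4) = 1 + max(-1, -1) = 0
  height(15) = 1 + max(-1, -1) = 0
  height(14) = 1 + max(0, 0) = 1
  height(31) = 1 + max(-1, -1) = 0
  height(39) = 1 + max(-1, -1) = 0
  height(49) = 1 + max(0, -1) = 1
  height(37) = 1 + max(0, 1) = 2
  height(26) = 1 + max(1, 2) = 3
Height = 3


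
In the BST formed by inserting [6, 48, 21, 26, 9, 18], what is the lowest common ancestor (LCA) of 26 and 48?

Tree insertion order: [6, 48, 21, 26, 9, 18]
Tree (level-order array): [6, None, 48, 21, None, 9, 26, None, 18]
In a BST, the LCA of p=26, q=48 is the first node v on the
root-to-leaf path with p <= v <= q (go left if both < v, right if both > v).
Walk from root:
  at 6: both 26 and 48 > 6, go right
  at 48: 26 <= 48 <= 48, this is the LCA
LCA = 48


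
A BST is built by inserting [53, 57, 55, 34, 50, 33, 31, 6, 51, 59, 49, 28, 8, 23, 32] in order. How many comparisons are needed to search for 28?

Search path for 28: 53 -> 34 -> 33 -> 31 -> 6 -> 28
Found: True
Comparisons: 6


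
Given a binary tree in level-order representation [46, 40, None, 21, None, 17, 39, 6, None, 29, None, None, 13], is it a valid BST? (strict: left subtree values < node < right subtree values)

Level-order array: [46, 40, None, 21, None, 17, 39, 6, None, 29, None, None, 13]
Validate using subtree bounds (lo, hi): at each node, require lo < value < hi,
then recurse left with hi=value and right with lo=value.
Preorder trace (stopping at first violation):
  at node 46 with bounds (-inf, +inf): OK
  at node 40 with bounds (-inf, 46): OK
  at node 21 with bounds (-inf, 40): OK
  at node 17 with bounds (-inf, 21): OK
  at node 6 with bounds (-inf, 17): OK
  at node 13 with bounds (6, 17): OK
  at node 39 with bounds (21, 40): OK
  at node 29 with bounds (21, 39): OK
No violation found at any node.
Result: Valid BST


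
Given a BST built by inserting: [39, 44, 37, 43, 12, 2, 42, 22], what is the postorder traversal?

Tree insertion order: [39, 44, 37, 43, 12, 2, 42, 22]
Tree (level-order array): [39, 37, 44, 12, None, 43, None, 2, 22, 42]
Postorder traversal: [2, 22, 12, 37, 42, 43, 44, 39]


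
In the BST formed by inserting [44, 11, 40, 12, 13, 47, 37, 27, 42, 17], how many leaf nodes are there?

Tree built from: [44, 11, 40, 12, 13, 47, 37, 27, 42, 17]
Tree (level-order array): [44, 11, 47, None, 40, None, None, 12, 42, None, 13, None, None, None, 37, 27, None, 17]
Rule: A leaf has 0 children.
Per-node child counts:
  node 44: 2 child(ren)
  node 11: 1 child(ren)
  node 40: 2 child(ren)
  node 12: 1 child(ren)
  node 13: 1 child(ren)
  node 37: 1 child(ren)
  node 27: 1 child(ren)
  node 17: 0 child(ren)
  node 42: 0 child(ren)
  node 47: 0 child(ren)
Matching nodes: [17, 42, 47]
Count of leaf nodes: 3


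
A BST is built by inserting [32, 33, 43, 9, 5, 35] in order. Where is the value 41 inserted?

Starting tree (level order): [32, 9, 33, 5, None, None, 43, None, None, 35]
Insertion path: 32 -> 33 -> 43 -> 35
Result: insert 41 as right child of 35
Final tree (level order): [32, 9, 33, 5, None, None, 43, None, None, 35, None, None, 41]


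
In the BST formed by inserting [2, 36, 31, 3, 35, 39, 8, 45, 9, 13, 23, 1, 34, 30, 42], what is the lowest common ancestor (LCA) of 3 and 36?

Tree insertion order: [2, 36, 31, 3, 35, 39, 8, 45, 9, 13, 23, 1, 34, 30, 42]
Tree (level-order array): [2, 1, 36, None, None, 31, 39, 3, 35, None, 45, None, 8, 34, None, 42, None, None, 9, None, None, None, None, None, 13, None, 23, None, 30]
In a BST, the LCA of p=3, q=36 is the first node v on the
root-to-leaf path with p <= v <= q (go left if both < v, right if both > v).
Walk from root:
  at 2: both 3 and 36 > 2, go right
  at 36: 3 <= 36 <= 36, this is the LCA
LCA = 36


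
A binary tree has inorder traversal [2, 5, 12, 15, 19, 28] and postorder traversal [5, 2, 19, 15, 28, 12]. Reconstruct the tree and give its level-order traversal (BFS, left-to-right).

Inorder:   [2, 5, 12, 15, 19, 28]
Postorder: [5, 2, 19, 15, 28, 12]
Algorithm: postorder visits root last, so walk postorder right-to-left;
each value is the root of the current inorder slice — split it at that
value, recurse on the right subtree first, then the left.
Recursive splits:
  root=12; inorder splits into left=[2, 5], right=[15, 19, 28]
  root=28; inorder splits into left=[15, 19], right=[]
  root=15; inorder splits into left=[], right=[19]
  root=19; inorder splits into left=[], right=[]
  root=2; inorder splits into left=[], right=[5]
  root=5; inorder splits into left=[], right=[]
Reconstructed level-order: [12, 2, 28, 5, 15, 19]


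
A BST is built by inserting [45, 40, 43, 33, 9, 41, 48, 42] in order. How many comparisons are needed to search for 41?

Search path for 41: 45 -> 40 -> 43 -> 41
Found: True
Comparisons: 4


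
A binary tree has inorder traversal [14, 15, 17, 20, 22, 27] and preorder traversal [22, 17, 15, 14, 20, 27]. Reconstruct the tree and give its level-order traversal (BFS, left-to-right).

Inorder:  [14, 15, 17, 20, 22, 27]
Preorder: [22, 17, 15, 14, 20, 27]
Algorithm: preorder visits root first, so consume preorder in order;
for each root, split the current inorder slice at that value into
left-subtree inorder and right-subtree inorder, then recurse.
Recursive splits:
  root=22; inorder splits into left=[14, 15, 17, 20], right=[27]
  root=17; inorder splits into left=[14, 15], right=[20]
  root=15; inorder splits into left=[14], right=[]
  root=14; inorder splits into left=[], right=[]
  root=20; inorder splits into left=[], right=[]
  root=27; inorder splits into left=[], right=[]
Reconstructed level-order: [22, 17, 27, 15, 20, 14]


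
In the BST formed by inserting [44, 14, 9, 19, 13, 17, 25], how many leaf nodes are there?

Tree built from: [44, 14, 9, 19, 13, 17, 25]
Tree (level-order array): [44, 14, None, 9, 19, None, 13, 17, 25]
Rule: A leaf has 0 children.
Per-node child counts:
  node 44: 1 child(ren)
  node 14: 2 child(ren)
  node 9: 1 child(ren)
  node 13: 0 child(ren)
  node 19: 2 child(ren)
  node 17: 0 child(ren)
  node 25: 0 child(ren)
Matching nodes: [13, 17, 25]
Count of leaf nodes: 3


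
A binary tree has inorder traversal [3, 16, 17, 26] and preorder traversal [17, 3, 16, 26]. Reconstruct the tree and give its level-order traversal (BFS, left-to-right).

Inorder:  [3, 16, 17, 26]
Preorder: [17, 3, 16, 26]
Algorithm: preorder visits root first, so consume preorder in order;
for each root, split the current inorder slice at that value into
left-subtree inorder and right-subtree inorder, then recurse.
Recursive splits:
  root=17; inorder splits into left=[3, 16], right=[26]
  root=3; inorder splits into left=[], right=[16]
  root=16; inorder splits into left=[], right=[]
  root=26; inorder splits into left=[], right=[]
Reconstructed level-order: [17, 3, 26, 16]


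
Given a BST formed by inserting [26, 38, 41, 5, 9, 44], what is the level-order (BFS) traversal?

Tree insertion order: [26, 38, 41, 5, 9, 44]
Tree (level-order array): [26, 5, 38, None, 9, None, 41, None, None, None, 44]
BFS from the root, enqueuing left then right child of each popped node:
  queue [26] -> pop 26, enqueue [5, 38], visited so far: [26]
  queue [5, 38] -> pop 5, enqueue [9], visited so far: [26, 5]
  queue [38, 9] -> pop 38, enqueue [41], visited so far: [26, 5, 38]
  queue [9, 41] -> pop 9, enqueue [none], visited so far: [26, 5, 38, 9]
  queue [41] -> pop 41, enqueue [44], visited so far: [26, 5, 38, 9, 41]
  queue [44] -> pop 44, enqueue [none], visited so far: [26, 5, 38, 9, 41, 44]
Result: [26, 5, 38, 9, 41, 44]


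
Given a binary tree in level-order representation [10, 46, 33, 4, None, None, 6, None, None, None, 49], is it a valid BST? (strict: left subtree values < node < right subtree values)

Level-order array: [10, 46, 33, 4, None, None, 6, None, None, None, 49]
Validate using subtree bounds (lo, hi): at each node, require lo < value < hi,
then recurse left with hi=value and right with lo=value.
Preorder trace (stopping at first violation):
  at node 10 with bounds (-inf, +inf): OK
  at node 46 with bounds (-inf, 10): VIOLATION
Node 46 violates its bound: not (-inf < 46 < 10).
Result: Not a valid BST


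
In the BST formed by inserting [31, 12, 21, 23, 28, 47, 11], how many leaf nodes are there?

Tree built from: [31, 12, 21, 23, 28, 47, 11]
Tree (level-order array): [31, 12, 47, 11, 21, None, None, None, None, None, 23, None, 28]
Rule: A leaf has 0 children.
Per-node child counts:
  node 31: 2 child(ren)
  node 12: 2 child(ren)
  node 11: 0 child(ren)
  node 21: 1 child(ren)
  node 23: 1 child(ren)
  node 28: 0 child(ren)
  node 47: 0 child(ren)
Matching nodes: [11, 28, 47]
Count of leaf nodes: 3


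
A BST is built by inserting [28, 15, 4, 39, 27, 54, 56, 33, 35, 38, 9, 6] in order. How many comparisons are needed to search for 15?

Search path for 15: 28 -> 15
Found: True
Comparisons: 2


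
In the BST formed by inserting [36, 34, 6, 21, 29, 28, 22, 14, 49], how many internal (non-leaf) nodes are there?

Tree built from: [36, 34, 6, 21, 29, 28, 22, 14, 49]
Tree (level-order array): [36, 34, 49, 6, None, None, None, None, 21, 14, 29, None, None, 28, None, 22]
Rule: An internal node has at least one child.
Per-node child counts:
  node 36: 2 child(ren)
  node 34: 1 child(ren)
  node 6: 1 child(ren)
  node 21: 2 child(ren)
  node 14: 0 child(ren)
  node 29: 1 child(ren)
  node 28: 1 child(ren)
  node 22: 0 child(ren)
  node 49: 0 child(ren)
Matching nodes: [36, 34, 6, 21, 29, 28]
Count of internal (non-leaf) nodes: 6


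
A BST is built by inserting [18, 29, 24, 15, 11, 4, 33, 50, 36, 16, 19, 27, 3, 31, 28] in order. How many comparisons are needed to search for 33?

Search path for 33: 18 -> 29 -> 33
Found: True
Comparisons: 3


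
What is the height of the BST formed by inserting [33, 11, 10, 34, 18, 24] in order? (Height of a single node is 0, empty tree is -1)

Insertion order: [33, 11, 10, 34, 18, 24]
Tree (level-order array): [33, 11, 34, 10, 18, None, None, None, None, None, 24]
Compute height bottom-up (empty subtree = -1):
  height(10) = 1 + max(-1, -1) = 0
  height(24) = 1 + max(-1, -1) = 0
  height(18) = 1 + max(-1, 0) = 1
  height(11) = 1 + max(0, 1) = 2
  height(34) = 1 + max(-1, -1) = 0
  height(33) = 1 + max(2, 0) = 3
Height = 3


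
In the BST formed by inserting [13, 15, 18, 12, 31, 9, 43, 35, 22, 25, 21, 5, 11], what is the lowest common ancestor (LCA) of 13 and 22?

Tree insertion order: [13, 15, 18, 12, 31, 9, 43, 35, 22, 25, 21, 5, 11]
Tree (level-order array): [13, 12, 15, 9, None, None, 18, 5, 11, None, 31, None, None, None, None, 22, 43, 21, 25, 35]
In a BST, the LCA of p=13, q=22 is the first node v on the
root-to-leaf path with p <= v <= q (go left if both < v, right if both > v).
Walk from root:
  at 13: 13 <= 13 <= 22, this is the LCA
LCA = 13


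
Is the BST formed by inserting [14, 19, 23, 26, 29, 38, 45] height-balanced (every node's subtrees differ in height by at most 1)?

Tree (level-order array): [14, None, 19, None, 23, None, 26, None, 29, None, 38, None, 45]
Definition: a tree is height-balanced if, at every node, |h(left) - h(right)| <= 1 (empty subtree has height -1).
Bottom-up per-node check:
  node 45: h_left=-1, h_right=-1, diff=0 [OK], height=0
  node 38: h_left=-1, h_right=0, diff=1 [OK], height=1
  node 29: h_left=-1, h_right=1, diff=2 [FAIL (|-1-1|=2 > 1)], height=2
  node 26: h_left=-1, h_right=2, diff=3 [FAIL (|-1-2|=3 > 1)], height=3
  node 23: h_left=-1, h_right=3, diff=4 [FAIL (|-1-3|=4 > 1)], height=4
  node 19: h_left=-1, h_right=4, diff=5 [FAIL (|-1-4|=5 > 1)], height=5
  node 14: h_left=-1, h_right=5, diff=6 [FAIL (|-1-5|=6 > 1)], height=6
Node 29 violates the condition: |-1 - 1| = 2 > 1.
Result: Not balanced


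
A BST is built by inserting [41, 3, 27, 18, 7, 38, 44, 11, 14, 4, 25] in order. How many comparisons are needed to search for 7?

Search path for 7: 41 -> 3 -> 27 -> 18 -> 7
Found: True
Comparisons: 5


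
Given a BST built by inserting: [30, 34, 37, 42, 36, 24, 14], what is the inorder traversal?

Tree insertion order: [30, 34, 37, 42, 36, 24, 14]
Tree (level-order array): [30, 24, 34, 14, None, None, 37, None, None, 36, 42]
Inorder traversal: [14, 24, 30, 34, 36, 37, 42]


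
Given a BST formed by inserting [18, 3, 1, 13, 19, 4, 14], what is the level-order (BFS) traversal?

Tree insertion order: [18, 3, 1, 13, 19, 4, 14]
Tree (level-order array): [18, 3, 19, 1, 13, None, None, None, None, 4, 14]
BFS from the root, enqueuing left then right child of each popped node:
  queue [18] -> pop 18, enqueue [3, 19], visited so far: [18]
  queue [3, 19] -> pop 3, enqueue [1, 13], visited so far: [18, 3]
  queue [19, 1, 13] -> pop 19, enqueue [none], visited so far: [18, 3, 19]
  queue [1, 13] -> pop 1, enqueue [none], visited so far: [18, 3, 19, 1]
  queue [13] -> pop 13, enqueue [4, 14], visited so far: [18, 3, 19, 1, 13]
  queue [4, 14] -> pop 4, enqueue [none], visited so far: [18, 3, 19, 1, 13, 4]
  queue [14] -> pop 14, enqueue [none], visited so far: [18, 3, 19, 1, 13, 4, 14]
Result: [18, 3, 19, 1, 13, 4, 14]


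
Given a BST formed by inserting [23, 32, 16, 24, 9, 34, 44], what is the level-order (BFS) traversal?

Tree insertion order: [23, 32, 16, 24, 9, 34, 44]
Tree (level-order array): [23, 16, 32, 9, None, 24, 34, None, None, None, None, None, 44]
BFS from the root, enqueuing left then right child of each popped node:
  queue [23] -> pop 23, enqueue [16, 32], visited so far: [23]
  queue [16, 32] -> pop 16, enqueue [9], visited so far: [23, 16]
  queue [32, 9] -> pop 32, enqueue [24, 34], visited so far: [23, 16, 32]
  queue [9, 24, 34] -> pop 9, enqueue [none], visited so far: [23, 16, 32, 9]
  queue [24, 34] -> pop 24, enqueue [none], visited so far: [23, 16, 32, 9, 24]
  queue [34] -> pop 34, enqueue [44], visited so far: [23, 16, 32, 9, 24, 34]
  queue [44] -> pop 44, enqueue [none], visited so far: [23, 16, 32, 9, 24, 34, 44]
Result: [23, 16, 32, 9, 24, 34, 44]


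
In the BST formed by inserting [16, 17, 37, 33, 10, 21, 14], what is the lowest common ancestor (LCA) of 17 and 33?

Tree insertion order: [16, 17, 37, 33, 10, 21, 14]
Tree (level-order array): [16, 10, 17, None, 14, None, 37, None, None, 33, None, 21]
In a BST, the LCA of p=17, q=33 is the first node v on the
root-to-leaf path with p <= v <= q (go left if both < v, right if both > v).
Walk from root:
  at 16: both 17 and 33 > 16, go right
  at 17: 17 <= 17 <= 33, this is the LCA
LCA = 17


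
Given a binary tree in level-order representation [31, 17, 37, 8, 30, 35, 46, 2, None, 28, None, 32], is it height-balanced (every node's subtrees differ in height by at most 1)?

Tree (level-order array): [31, 17, 37, 8, 30, 35, 46, 2, None, 28, None, 32]
Definition: a tree is height-balanced if, at every node, |h(left) - h(right)| <= 1 (empty subtree has height -1).
Bottom-up per-node check:
  node 2: h_left=-1, h_right=-1, diff=0 [OK], height=0
  node 8: h_left=0, h_right=-1, diff=1 [OK], height=1
  node 28: h_left=-1, h_right=-1, diff=0 [OK], height=0
  node 30: h_left=0, h_right=-1, diff=1 [OK], height=1
  node 17: h_left=1, h_right=1, diff=0 [OK], height=2
  node 32: h_left=-1, h_right=-1, diff=0 [OK], height=0
  node 35: h_left=0, h_right=-1, diff=1 [OK], height=1
  node 46: h_left=-1, h_right=-1, diff=0 [OK], height=0
  node 37: h_left=1, h_right=0, diff=1 [OK], height=2
  node 31: h_left=2, h_right=2, diff=0 [OK], height=3
All nodes satisfy the balance condition.
Result: Balanced


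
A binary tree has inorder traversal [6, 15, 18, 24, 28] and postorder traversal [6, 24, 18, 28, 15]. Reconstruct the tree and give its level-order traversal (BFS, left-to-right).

Inorder:   [6, 15, 18, 24, 28]
Postorder: [6, 24, 18, 28, 15]
Algorithm: postorder visits root last, so walk postorder right-to-left;
each value is the root of the current inorder slice — split it at that
value, recurse on the right subtree first, then the left.
Recursive splits:
  root=15; inorder splits into left=[6], right=[18, 24, 28]
  root=28; inorder splits into left=[18, 24], right=[]
  root=18; inorder splits into left=[], right=[24]
  root=24; inorder splits into left=[], right=[]
  root=6; inorder splits into left=[], right=[]
Reconstructed level-order: [15, 6, 28, 18, 24]


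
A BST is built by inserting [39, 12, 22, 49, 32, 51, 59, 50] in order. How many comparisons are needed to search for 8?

Search path for 8: 39 -> 12
Found: False
Comparisons: 2


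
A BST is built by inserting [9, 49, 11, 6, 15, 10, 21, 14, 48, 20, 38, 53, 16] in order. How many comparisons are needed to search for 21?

Search path for 21: 9 -> 49 -> 11 -> 15 -> 21
Found: True
Comparisons: 5


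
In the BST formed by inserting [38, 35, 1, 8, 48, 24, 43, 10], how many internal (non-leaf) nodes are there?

Tree built from: [38, 35, 1, 8, 48, 24, 43, 10]
Tree (level-order array): [38, 35, 48, 1, None, 43, None, None, 8, None, None, None, 24, 10]
Rule: An internal node has at least one child.
Per-node child counts:
  node 38: 2 child(ren)
  node 35: 1 child(ren)
  node 1: 1 child(ren)
  node 8: 1 child(ren)
  node 24: 1 child(ren)
  node 10: 0 child(ren)
  node 48: 1 child(ren)
  node 43: 0 child(ren)
Matching nodes: [38, 35, 1, 8, 24, 48]
Count of internal (non-leaf) nodes: 6


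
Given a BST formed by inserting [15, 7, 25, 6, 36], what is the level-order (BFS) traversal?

Tree insertion order: [15, 7, 25, 6, 36]
Tree (level-order array): [15, 7, 25, 6, None, None, 36]
BFS from the root, enqueuing left then right child of each popped node:
  queue [15] -> pop 15, enqueue [7, 25], visited so far: [15]
  queue [7, 25] -> pop 7, enqueue [6], visited so far: [15, 7]
  queue [25, 6] -> pop 25, enqueue [36], visited so far: [15, 7, 25]
  queue [6, 36] -> pop 6, enqueue [none], visited so far: [15, 7, 25, 6]
  queue [36] -> pop 36, enqueue [none], visited so far: [15, 7, 25, 6, 36]
Result: [15, 7, 25, 6, 36]


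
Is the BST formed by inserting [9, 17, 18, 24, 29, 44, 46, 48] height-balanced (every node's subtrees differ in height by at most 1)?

Tree (level-order array): [9, None, 17, None, 18, None, 24, None, 29, None, 44, None, 46, None, 48]
Definition: a tree is height-balanced if, at every node, |h(left) - h(right)| <= 1 (empty subtree has height -1).
Bottom-up per-node check:
  node 48: h_left=-1, h_right=-1, diff=0 [OK], height=0
  node 46: h_left=-1, h_right=0, diff=1 [OK], height=1
  node 44: h_left=-1, h_right=1, diff=2 [FAIL (|-1-1|=2 > 1)], height=2
  node 29: h_left=-1, h_right=2, diff=3 [FAIL (|-1-2|=3 > 1)], height=3
  node 24: h_left=-1, h_right=3, diff=4 [FAIL (|-1-3|=4 > 1)], height=4
  node 18: h_left=-1, h_right=4, diff=5 [FAIL (|-1-4|=5 > 1)], height=5
  node 17: h_left=-1, h_right=5, diff=6 [FAIL (|-1-5|=6 > 1)], height=6
  node 9: h_left=-1, h_right=6, diff=7 [FAIL (|-1-6|=7 > 1)], height=7
Node 44 violates the condition: |-1 - 1| = 2 > 1.
Result: Not balanced


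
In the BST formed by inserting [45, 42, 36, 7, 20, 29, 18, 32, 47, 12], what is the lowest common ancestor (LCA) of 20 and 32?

Tree insertion order: [45, 42, 36, 7, 20, 29, 18, 32, 47, 12]
Tree (level-order array): [45, 42, 47, 36, None, None, None, 7, None, None, 20, 18, 29, 12, None, None, 32]
In a BST, the LCA of p=20, q=32 is the first node v on the
root-to-leaf path with p <= v <= q (go left if both < v, right if both > v).
Walk from root:
  at 45: both 20 and 32 < 45, go left
  at 42: both 20 and 32 < 42, go left
  at 36: both 20 and 32 < 36, go left
  at 7: both 20 and 32 > 7, go right
  at 20: 20 <= 20 <= 32, this is the LCA
LCA = 20


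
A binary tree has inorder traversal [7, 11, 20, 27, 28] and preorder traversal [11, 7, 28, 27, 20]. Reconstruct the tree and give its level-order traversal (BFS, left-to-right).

Inorder:  [7, 11, 20, 27, 28]
Preorder: [11, 7, 28, 27, 20]
Algorithm: preorder visits root first, so consume preorder in order;
for each root, split the current inorder slice at that value into
left-subtree inorder and right-subtree inorder, then recurse.
Recursive splits:
  root=11; inorder splits into left=[7], right=[20, 27, 28]
  root=7; inorder splits into left=[], right=[]
  root=28; inorder splits into left=[20, 27], right=[]
  root=27; inorder splits into left=[20], right=[]
  root=20; inorder splits into left=[], right=[]
Reconstructed level-order: [11, 7, 28, 27, 20]


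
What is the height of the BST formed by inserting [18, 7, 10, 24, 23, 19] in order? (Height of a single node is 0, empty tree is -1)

Insertion order: [18, 7, 10, 24, 23, 19]
Tree (level-order array): [18, 7, 24, None, 10, 23, None, None, None, 19]
Compute height bottom-up (empty subtree = -1):
  height(10) = 1 + max(-1, -1) = 0
  height(7) = 1 + max(-1, 0) = 1
  height(19) = 1 + max(-1, -1) = 0
  height(23) = 1 + max(0, -1) = 1
  height(24) = 1 + max(1, -1) = 2
  height(18) = 1 + max(1, 2) = 3
Height = 3


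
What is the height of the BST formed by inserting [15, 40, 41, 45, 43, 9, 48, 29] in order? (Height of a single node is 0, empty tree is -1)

Insertion order: [15, 40, 41, 45, 43, 9, 48, 29]
Tree (level-order array): [15, 9, 40, None, None, 29, 41, None, None, None, 45, 43, 48]
Compute height bottom-up (empty subtree = -1):
  height(9) = 1 + max(-1, -1) = 0
  height(29) = 1 + max(-1, -1) = 0
  height(43) = 1 + max(-1, -1) = 0
  height(48) = 1 + max(-1, -1) = 0
  height(45) = 1 + max(0, 0) = 1
  height(41) = 1 + max(-1, 1) = 2
  height(40) = 1 + max(0, 2) = 3
  height(15) = 1 + max(0, 3) = 4
Height = 4
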